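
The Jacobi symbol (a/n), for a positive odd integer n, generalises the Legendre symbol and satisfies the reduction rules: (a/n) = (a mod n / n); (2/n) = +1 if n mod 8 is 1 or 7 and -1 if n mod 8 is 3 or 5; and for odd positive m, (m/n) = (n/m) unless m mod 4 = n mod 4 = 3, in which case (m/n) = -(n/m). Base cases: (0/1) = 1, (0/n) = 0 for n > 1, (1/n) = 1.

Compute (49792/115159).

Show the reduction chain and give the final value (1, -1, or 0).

49792 = 2^7·389; (2/115159) = +1 since 115159 mod 8 = 7, so (49792/115159) = (+1)^7·(389/115159); sign now +1
reciprocity: (389/115159) = +1·(115159/389) since 389 mod 4 = 1, 115159 mod 4 = 3; sign now +1
(115159/389) = (15/389)   [reduce mod 389]
reciprocity: (15/389) = +1·(389/15) since 15 mod 4 = 3, 389 mod 4 = 1; sign now +1
(389/15) = (14/15)   [reduce mod 15]
14 = 2^1·7; (2/15) = +1 since 15 mod 8 = 7, so (14/15) = (+1)^1·(7/15); sign now +1
reciprocity: (7/15) = -1·(15/7) since 7 mod 4 = 3, 15 mod 4 = 3; sign now -1
(15/7) = (1/7)   [reduce mod 7]
(1/7) = 1; final value = sign = -1

-1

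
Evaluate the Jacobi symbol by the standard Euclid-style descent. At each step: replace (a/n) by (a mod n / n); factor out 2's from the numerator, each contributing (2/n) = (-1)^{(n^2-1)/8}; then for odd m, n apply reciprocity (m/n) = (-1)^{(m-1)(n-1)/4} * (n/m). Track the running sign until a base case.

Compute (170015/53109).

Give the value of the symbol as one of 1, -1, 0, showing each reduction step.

1

(170015/53109) = (10688/53109)   [reduce mod 53109]
10688 = 2^6·167; (2/53109) = -1 since 53109 mod 8 = 5, so (10688/53109) = (-1)^6·(167/53109); sign now +1
reciprocity: (167/53109) = +1·(53109/167) since 167 mod 4 = 3, 53109 mod 4 = 1; sign now +1
(53109/167) = (3/167)   [reduce mod 167]
reciprocity: (3/167) = -1·(167/3) since 3 mod 4 = 3, 167 mod 4 = 3; sign now -1
(167/3) = (2/3)   [reduce mod 3]
2 = 2^1·1; (2/3) = -1 since 3 mod 8 = 3, so (2/3) = (-1)^1·(1/3); sign now +1
(1/3) = 1; final value = sign = +1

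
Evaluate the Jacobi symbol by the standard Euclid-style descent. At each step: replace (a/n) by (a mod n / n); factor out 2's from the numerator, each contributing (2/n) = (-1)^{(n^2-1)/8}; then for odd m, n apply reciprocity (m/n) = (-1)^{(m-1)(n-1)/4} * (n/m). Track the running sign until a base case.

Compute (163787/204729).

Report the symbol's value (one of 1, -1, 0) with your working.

flip (163787/204729) -> (204729/163787): both odd, 163787 mod 4 = 3, 204729 mod 4 = 1, so the flip contributes +1; sign now +1
(204729/163787): 204729 mod 163787 = 40942, so (204729/163787) = (40942/163787)
factor out 2^1: 40942 = 2^1·20471; with 163787 mod 8 = 3, (2/163787) = -1; sign now -1; continue with (20471/163787)
flip (20471/163787) -> (163787/20471): both odd, 20471 mod 4 = 3, 163787 mod 4 = 3, so the flip contributes -1; sign now +1
(163787/20471): 163787 mod 20471 = 19, so (163787/20471) = (19/20471)
flip (19/20471) -> (20471/19): both odd, 19 mod 4 = 3, 20471 mod 4 = 3, so the flip contributes -1; sign now -1
(20471/19): 20471 mod 19 = 8, so (20471/19) = (8/19)
factor out 2^3: 8 = 2^3·1; with 19 mod 8 = 3, (2/19) = -1; sign now +1; continue with (1/19)
reached (1/19) = 1, so the symbol is +1

1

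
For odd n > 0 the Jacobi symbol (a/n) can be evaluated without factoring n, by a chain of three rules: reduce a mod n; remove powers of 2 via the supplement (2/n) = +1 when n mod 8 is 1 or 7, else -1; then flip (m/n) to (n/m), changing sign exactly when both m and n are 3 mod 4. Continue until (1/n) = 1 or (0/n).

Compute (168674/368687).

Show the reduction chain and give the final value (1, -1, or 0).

0

factor out 2^1: 168674 = 2^1·84337; with 368687 mod 8 = 7, (2/368687) = +1; sign now +1; continue with (84337/368687)
flip (84337/368687) -> (368687/84337): both odd, 84337 mod 4 = 1, 368687 mod 4 = 3, so the flip contributes +1; sign now +1
(368687/84337): 368687 mod 84337 = 31339, so (368687/84337) = (31339/84337)
flip (31339/84337) -> (84337/31339): both odd, 31339 mod 4 = 3, 84337 mod 4 = 1, so the flip contributes +1; sign now +1
(84337/31339): 84337 mod 31339 = 21659, so (84337/31339) = (21659/31339)
flip (21659/31339) -> (31339/21659): both odd, 21659 mod 4 = 3, 31339 mod 4 = 3, so the flip contributes -1; sign now -1
(31339/21659): 31339 mod 21659 = 9680, so (31339/21659) = (9680/21659)
factor out 2^4: 9680 = 2^4·605; with 21659 mod 8 = 3, (2/21659) = -1; sign now -1; continue with (605/21659)
flip (605/21659) -> (21659/605): both odd, 605 mod 4 = 1, 21659 mod 4 = 3, so the flip contributes +1; sign now -1
(21659/605): 21659 mod 605 = 484, so (21659/605) = (484/605)
factor out 2^2: 484 = 2^2·121; with 605 mod 8 = 5, (2/605) = -1; sign now -1; continue with (121/605)
flip (121/605) -> (605/121): both odd, 121 mod 4 = 1, 605 mod 4 = 1, so the flip contributes +1; sign now -1
(605/121): 605 mod 121 = 0, so (605/121) = (0/121)
reached (0/121); gcd(a, n) > 1, so (0/121) = 0 and the symbol is 0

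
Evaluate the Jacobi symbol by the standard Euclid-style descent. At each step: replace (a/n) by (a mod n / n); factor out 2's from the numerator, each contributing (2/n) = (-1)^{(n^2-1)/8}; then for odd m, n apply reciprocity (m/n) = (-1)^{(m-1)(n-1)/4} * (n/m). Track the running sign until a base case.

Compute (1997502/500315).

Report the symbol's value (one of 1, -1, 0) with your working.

-1

(1997502/500315) = (496557/500315)   [reduce mod 500315]
reciprocity: (496557/500315) = +1·(500315/496557) since 496557 mod 4 = 1, 500315 mod 4 = 3; sign now +1
(500315/496557) = (3758/496557)   [reduce mod 496557]
3758 = 2^1·1879; (2/496557) = -1 since 496557 mod 8 = 5, so (3758/496557) = (-1)^1·(1879/496557); sign now -1
reciprocity: (1879/496557) = +1·(496557/1879) since 1879 mod 4 = 3, 496557 mod 4 = 1; sign now -1
(496557/1879) = (501/1879)   [reduce mod 1879]
reciprocity: (501/1879) = +1·(1879/501) since 501 mod 4 = 1, 1879 mod 4 = 3; sign now -1
(1879/501) = (376/501)   [reduce mod 501]
376 = 2^3·47; (2/501) = -1 since 501 mod 8 = 5, so (376/501) = (-1)^3·(47/501); sign now +1
reciprocity: (47/501) = +1·(501/47) since 47 mod 4 = 3, 501 mod 4 = 1; sign now +1
(501/47) = (31/47)   [reduce mod 47]
reciprocity: (31/47) = -1·(47/31) since 31 mod 4 = 3, 47 mod 4 = 3; sign now -1
(47/31) = (16/31)   [reduce mod 31]
16 = 2^4·1; (2/31) = +1 since 31 mod 8 = 7, so (16/31) = (+1)^4·(1/31); sign now -1
(1/31) = 1; final value = sign = -1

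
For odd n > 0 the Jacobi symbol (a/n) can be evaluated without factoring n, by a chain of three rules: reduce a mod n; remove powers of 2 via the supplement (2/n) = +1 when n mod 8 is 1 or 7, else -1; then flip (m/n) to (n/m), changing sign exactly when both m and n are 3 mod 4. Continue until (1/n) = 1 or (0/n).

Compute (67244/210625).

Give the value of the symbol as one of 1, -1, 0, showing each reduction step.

67244 = 2^2·16811; (2/210625) = +1 since 210625 mod 8 = 1, so (67244/210625) = (+1)^2·(16811/210625); sign now +1
reciprocity: (16811/210625) = +1·(210625/16811) since 16811 mod 4 = 3, 210625 mod 4 = 1; sign now +1
(210625/16811) = (8893/16811)   [reduce mod 16811]
reciprocity: (8893/16811) = +1·(16811/8893) since 8893 mod 4 = 1, 16811 mod 4 = 3; sign now +1
(16811/8893) = (7918/8893)   [reduce mod 8893]
7918 = 2^1·3959; (2/8893) = -1 since 8893 mod 8 = 5, so (7918/8893) = (-1)^1·(3959/8893); sign now -1
reciprocity: (3959/8893) = +1·(8893/3959) since 3959 mod 4 = 3, 8893 mod 4 = 1; sign now -1
(8893/3959) = (975/3959)   [reduce mod 3959]
reciprocity: (975/3959) = -1·(3959/975) since 975 mod 4 = 3, 3959 mod 4 = 3; sign now +1
(3959/975) = (59/975)   [reduce mod 975]
reciprocity: (59/975) = -1·(975/59) since 59 mod 4 = 3, 975 mod 4 = 3; sign now -1
(975/59) = (31/59)   [reduce mod 59]
reciprocity: (31/59) = -1·(59/31) since 31 mod 4 = 3, 59 mod 4 = 3; sign now +1
(59/31) = (28/31)   [reduce mod 31]
28 = 2^2·7; (2/31) = +1 since 31 mod 8 = 7, so (28/31) = (+1)^2·(7/31); sign now +1
reciprocity: (7/31) = -1·(31/7) since 7 mod 4 = 3, 31 mod 4 = 3; sign now -1
(31/7) = (3/7)   [reduce mod 7]
reciprocity: (3/7) = -1·(7/3) since 3 mod 4 = 3, 7 mod 4 = 3; sign now +1
(7/3) = (1/3)   [reduce mod 3]
(1/3) = 1; final value = sign = +1

1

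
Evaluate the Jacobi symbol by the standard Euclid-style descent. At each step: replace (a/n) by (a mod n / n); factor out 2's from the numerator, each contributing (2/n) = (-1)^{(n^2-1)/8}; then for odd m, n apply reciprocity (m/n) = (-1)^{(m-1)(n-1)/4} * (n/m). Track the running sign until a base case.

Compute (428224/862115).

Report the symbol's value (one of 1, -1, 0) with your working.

428224 = 2^6·6691; (2/862115) = -1 since 862115 mod 8 = 3, so (428224/862115) = (-1)^6·(6691/862115); sign now +1
reciprocity: (6691/862115) = -1·(862115/6691) since 6691 mod 4 = 3, 862115 mod 4 = 3; sign now -1
(862115/6691) = (5667/6691)   [reduce mod 6691]
reciprocity: (5667/6691) = -1·(6691/5667) since 5667 mod 4 = 3, 6691 mod 4 = 3; sign now +1
(6691/5667) = (1024/5667)   [reduce mod 5667]
1024 = 2^10·1; (2/5667) = -1 since 5667 mod 8 = 3, so (1024/5667) = (-1)^10·(1/5667); sign now +1
(1/5667) = 1; final value = sign = +1

1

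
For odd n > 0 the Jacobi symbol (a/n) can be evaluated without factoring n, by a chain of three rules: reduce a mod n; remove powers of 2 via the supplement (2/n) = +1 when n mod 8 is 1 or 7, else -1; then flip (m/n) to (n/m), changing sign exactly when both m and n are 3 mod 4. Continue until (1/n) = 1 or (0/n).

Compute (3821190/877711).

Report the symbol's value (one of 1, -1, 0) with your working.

-1

(3821190/877711) = (310346/877711)   [reduce mod 877711]
310346 = 2^1·155173; (2/877711) = +1 since 877711 mod 8 = 7, so (310346/877711) = (+1)^1·(155173/877711); sign now +1
reciprocity: (155173/877711) = +1·(877711/155173) since 155173 mod 4 = 1, 877711 mod 4 = 3; sign now +1
(877711/155173) = (101846/155173)   [reduce mod 155173]
101846 = 2^1·50923; (2/155173) = -1 since 155173 mod 8 = 5, so (101846/155173) = (-1)^1·(50923/155173); sign now -1
reciprocity: (50923/155173) = +1·(155173/50923) since 50923 mod 4 = 3, 155173 mod 4 = 1; sign now -1
(155173/50923) = (2404/50923)   [reduce mod 50923]
2404 = 2^2·601; (2/50923) = -1 since 50923 mod 8 = 3, so (2404/50923) = (-1)^2·(601/50923); sign now -1
reciprocity: (601/50923) = +1·(50923/601) since 601 mod 4 = 1, 50923 mod 4 = 3; sign now -1
(50923/601) = (439/601)   [reduce mod 601]
reciprocity: (439/601) = +1·(601/439) since 439 mod 4 = 3, 601 mod 4 = 1; sign now -1
(601/439) = (162/439)   [reduce mod 439]
162 = 2^1·81; (2/439) = +1 since 439 mod 8 = 7, so (162/439) = (+1)^1·(81/439); sign now -1
reciprocity: (81/439) = +1·(439/81) since 81 mod 4 = 1, 439 mod 4 = 3; sign now -1
(439/81) = (34/81)   [reduce mod 81]
34 = 2^1·17; (2/81) = +1 since 81 mod 8 = 1, so (34/81) = (+1)^1·(17/81); sign now -1
reciprocity: (17/81) = +1·(81/17) since 17 mod 4 = 1, 81 mod 4 = 1; sign now -1
(81/17) = (13/17)   [reduce mod 17]
reciprocity: (13/17) = +1·(17/13) since 13 mod 4 = 1, 17 mod 4 = 1; sign now -1
(17/13) = (4/13)   [reduce mod 13]
4 = 2^2·1; (2/13) = -1 since 13 mod 8 = 5, so (4/13) = (-1)^2·(1/13); sign now -1
(1/13) = 1; final value = sign = -1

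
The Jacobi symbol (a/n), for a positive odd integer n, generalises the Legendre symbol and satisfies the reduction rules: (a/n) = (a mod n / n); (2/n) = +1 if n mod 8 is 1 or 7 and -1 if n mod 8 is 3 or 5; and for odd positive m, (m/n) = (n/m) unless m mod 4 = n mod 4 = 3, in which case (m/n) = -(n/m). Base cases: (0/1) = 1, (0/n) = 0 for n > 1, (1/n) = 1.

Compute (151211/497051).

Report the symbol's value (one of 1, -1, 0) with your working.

1

reciprocity: (151211/497051) = -1·(497051/151211) since 151211 mod 4 = 3, 497051 mod 4 = 3; sign now -1
(497051/151211) = (43418/151211)   [reduce mod 151211]
43418 = 2^1·21709; (2/151211) = -1 since 151211 mod 8 = 3, so (43418/151211) = (-1)^1·(21709/151211); sign now +1
reciprocity: (21709/151211) = +1·(151211/21709) since 21709 mod 4 = 1, 151211 mod 4 = 3; sign now +1
(151211/21709) = (20957/21709)   [reduce mod 21709]
reciprocity: (20957/21709) = +1·(21709/20957) since 20957 mod 4 = 1, 21709 mod 4 = 1; sign now +1
(21709/20957) = (752/20957)   [reduce mod 20957]
752 = 2^4·47; (2/20957) = -1 since 20957 mod 8 = 5, so (752/20957) = (-1)^4·(47/20957); sign now +1
reciprocity: (47/20957) = +1·(20957/47) since 47 mod 4 = 3, 20957 mod 4 = 1; sign now +1
(20957/47) = (42/47)   [reduce mod 47]
42 = 2^1·21; (2/47) = +1 since 47 mod 8 = 7, so (42/47) = (+1)^1·(21/47); sign now +1
reciprocity: (21/47) = +1·(47/21) since 21 mod 4 = 1, 47 mod 4 = 3; sign now +1
(47/21) = (5/21)   [reduce mod 21]
reciprocity: (5/21) = +1·(21/5) since 5 mod 4 = 1, 21 mod 4 = 1; sign now +1
(21/5) = (1/5)   [reduce mod 5]
(1/5) = 1; final value = sign = +1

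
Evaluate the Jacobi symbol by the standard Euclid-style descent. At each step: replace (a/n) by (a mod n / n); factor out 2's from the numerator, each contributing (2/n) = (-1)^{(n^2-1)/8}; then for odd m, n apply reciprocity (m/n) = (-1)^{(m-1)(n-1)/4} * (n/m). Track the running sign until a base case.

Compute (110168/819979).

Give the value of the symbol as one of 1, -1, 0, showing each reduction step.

factor out 2^3: 110168 = 2^3·13771; with 819979 mod 8 = 3, (2/819979) = -1; sign now -1; continue with (13771/819979)
flip (13771/819979) -> (819979/13771): both odd, 13771 mod 4 = 3, 819979 mod 4 = 3, so the flip contributes -1; sign now +1
(819979/13771): 819979 mod 13771 = 7490, so (819979/13771) = (7490/13771)
factor out 2^1: 7490 = 2^1·3745; with 13771 mod 8 = 3, (2/13771) = -1; sign now -1; continue with (3745/13771)
flip (3745/13771) -> (13771/3745): both odd, 3745 mod 4 = 1, 13771 mod 4 = 3, so the flip contributes +1; sign now -1
(13771/3745): 13771 mod 3745 = 2536, so (13771/3745) = (2536/3745)
factor out 2^3: 2536 = 2^3·317; with 3745 mod 8 = 1, (2/3745) = +1; sign now -1; continue with (317/3745)
flip (317/3745) -> (3745/317): both odd, 317 mod 4 = 1, 3745 mod 4 = 1, so the flip contributes +1; sign now -1
(3745/317): 3745 mod 317 = 258, so (3745/317) = (258/317)
factor out 2^1: 258 = 2^1·129; with 317 mod 8 = 5, (2/317) = -1; sign now +1; continue with (129/317)
flip (129/317) -> (317/129): both odd, 129 mod 4 = 1, 317 mod 4 = 1, so the flip contributes +1; sign now +1
(317/129): 317 mod 129 = 59, so (317/129) = (59/129)
flip (59/129) -> (129/59): both odd, 59 mod 4 = 3, 129 mod 4 = 1, so the flip contributes +1; sign now +1
(129/59): 129 mod 59 = 11, so (129/59) = (11/59)
flip (11/59) -> (59/11): both odd, 11 mod 4 = 3, 59 mod 4 = 3, so the flip contributes -1; sign now -1
(59/11): 59 mod 11 = 4, so (59/11) = (4/11)
factor out 2^2: 4 = 2^2·1; with 11 mod 8 = 3, (2/11) = -1; sign now -1; continue with (1/11)
reached (1/11) = 1, so the symbol is -1

-1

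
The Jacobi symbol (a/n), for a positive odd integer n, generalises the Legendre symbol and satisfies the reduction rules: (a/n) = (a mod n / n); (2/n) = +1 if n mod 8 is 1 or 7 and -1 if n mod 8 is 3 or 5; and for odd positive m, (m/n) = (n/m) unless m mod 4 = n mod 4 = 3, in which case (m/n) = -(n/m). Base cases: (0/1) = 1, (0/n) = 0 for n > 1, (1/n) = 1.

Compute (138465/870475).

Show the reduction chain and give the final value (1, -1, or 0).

flip (138465/870475) -> (870475/138465): both odd, 138465 mod 4 = 1, 870475 mod 4 = 3, so the flip contributes +1; sign now +1
(870475/138465): 870475 mod 138465 = 39685, so (870475/138465) = (39685/138465)
flip (39685/138465) -> (138465/39685): both odd, 39685 mod 4 = 1, 138465 mod 4 = 1, so the flip contributes +1; sign now +1
(138465/39685): 138465 mod 39685 = 19410, so (138465/39685) = (19410/39685)
factor out 2^1: 19410 = 2^1·9705; with 39685 mod 8 = 5, (2/39685) = -1; sign now -1; continue with (9705/39685)
flip (9705/39685) -> (39685/9705): both odd, 9705 mod 4 = 1, 39685 mod 4 = 1, so the flip contributes +1; sign now -1
(39685/9705): 39685 mod 9705 = 865, so (39685/9705) = (865/9705)
flip (865/9705) -> (9705/865): both odd, 865 mod 4 = 1, 9705 mod 4 = 1, so the flip contributes +1; sign now -1
(9705/865): 9705 mod 865 = 190, so (9705/865) = (190/865)
factor out 2^1: 190 = 2^1·95; with 865 mod 8 = 1, (2/865) = +1; sign now -1; continue with (95/865)
flip (95/865) -> (865/95): both odd, 95 mod 4 = 3, 865 mod 4 = 1, so the flip contributes +1; sign now -1
(865/95): 865 mod 95 = 10, so (865/95) = (10/95)
factor out 2^1: 10 = 2^1·5; with 95 mod 8 = 7, (2/95) = +1; sign now -1; continue with (5/95)
flip (5/95) -> (95/5): both odd, 5 mod 4 = 1, 95 mod 4 = 3, so the flip contributes +1; sign now -1
(95/5): 95 mod 5 = 0, so (95/5) = (0/5)
reached (0/5); gcd(a, n) > 1, so (0/5) = 0 and the symbol is 0

0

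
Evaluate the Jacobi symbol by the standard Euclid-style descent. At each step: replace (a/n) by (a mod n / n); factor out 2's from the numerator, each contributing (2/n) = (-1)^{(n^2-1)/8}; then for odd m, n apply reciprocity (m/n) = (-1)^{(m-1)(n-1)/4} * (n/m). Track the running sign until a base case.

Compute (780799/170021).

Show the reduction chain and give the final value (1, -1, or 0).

(780799/170021) = (100715/170021)   [reduce mod 170021]
reciprocity: (100715/170021) = +1·(170021/100715) since 100715 mod 4 = 3, 170021 mod 4 = 1; sign now +1
(170021/100715) = (69306/100715)   [reduce mod 100715]
69306 = 2^1·34653; (2/100715) = -1 since 100715 mod 8 = 3, so (69306/100715) = (-1)^1·(34653/100715); sign now -1
reciprocity: (34653/100715) = +1·(100715/34653) since 34653 mod 4 = 1, 100715 mod 4 = 3; sign now -1
(100715/34653) = (31409/34653)   [reduce mod 34653]
reciprocity: (31409/34653) = +1·(34653/31409) since 31409 mod 4 = 1, 34653 mod 4 = 1; sign now -1
(34653/31409) = (3244/31409)   [reduce mod 31409]
3244 = 2^2·811; (2/31409) = +1 since 31409 mod 8 = 1, so (3244/31409) = (+1)^2·(811/31409); sign now -1
reciprocity: (811/31409) = +1·(31409/811) since 811 mod 4 = 3, 31409 mod 4 = 1; sign now -1
(31409/811) = (591/811)   [reduce mod 811]
reciprocity: (591/811) = -1·(811/591) since 591 mod 4 = 3, 811 mod 4 = 3; sign now +1
(811/591) = (220/591)   [reduce mod 591]
220 = 2^2·55; (2/591) = +1 since 591 mod 8 = 7, so (220/591) = (+1)^2·(55/591); sign now +1
reciprocity: (55/591) = -1·(591/55) since 55 mod 4 = 3, 591 mod 4 = 3; sign now -1
(591/55) = (41/55)   [reduce mod 55]
reciprocity: (41/55) = +1·(55/41) since 41 mod 4 = 1, 55 mod 4 = 3; sign now -1
(55/41) = (14/41)   [reduce mod 41]
14 = 2^1·7; (2/41) = +1 since 41 mod 8 = 1, so (14/41) = (+1)^1·(7/41); sign now -1
reciprocity: (7/41) = +1·(41/7) since 7 mod 4 = 3, 41 mod 4 = 1; sign now -1
(41/7) = (6/7)   [reduce mod 7]
6 = 2^1·3; (2/7) = +1 since 7 mod 8 = 7, so (6/7) = (+1)^1·(3/7); sign now -1
reciprocity: (3/7) = -1·(7/3) since 3 mod 4 = 3, 7 mod 4 = 3; sign now +1
(7/3) = (1/3)   [reduce mod 3]
(1/3) = 1; final value = sign = +1

1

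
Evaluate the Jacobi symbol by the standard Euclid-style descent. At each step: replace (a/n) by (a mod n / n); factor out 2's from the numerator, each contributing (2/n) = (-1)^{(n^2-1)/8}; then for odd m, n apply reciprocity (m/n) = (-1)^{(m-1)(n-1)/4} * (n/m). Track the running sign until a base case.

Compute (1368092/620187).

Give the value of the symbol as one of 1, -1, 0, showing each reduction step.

1

(1368092/620187): 1368092 mod 620187 = 127718, so (1368092/620187) = (127718/620187)
factor out 2^1: 127718 = 2^1·63859; with 620187 mod 8 = 3, (2/620187) = -1; sign now -1; continue with (63859/620187)
flip (63859/620187) -> (620187/63859): both odd, 63859 mod 4 = 3, 620187 mod 4 = 3, so the flip contributes -1; sign now +1
(620187/63859): 620187 mod 63859 = 45456, so (620187/63859) = (45456/63859)
factor out 2^4: 45456 = 2^4·2841; with 63859 mod 8 = 3, (2/63859) = -1; sign now +1; continue with (2841/63859)
flip (2841/63859) -> (63859/2841): both odd, 2841 mod 4 = 1, 63859 mod 4 = 3, so the flip contributes +1; sign now +1
(63859/2841): 63859 mod 2841 = 1357, so (63859/2841) = (1357/2841)
flip (1357/2841) -> (2841/1357): both odd, 1357 mod 4 = 1, 2841 mod 4 = 1, so the flip contributes +1; sign now +1
(2841/1357): 2841 mod 1357 = 127, so (2841/1357) = (127/1357)
flip (127/1357) -> (1357/127): both odd, 127 mod 4 = 3, 1357 mod 4 = 1, so the flip contributes +1; sign now +1
(1357/127): 1357 mod 127 = 87, so (1357/127) = (87/127)
flip (87/127) -> (127/87): both odd, 87 mod 4 = 3, 127 mod 4 = 3, so the flip contributes -1; sign now -1
(127/87): 127 mod 87 = 40, so (127/87) = (40/87)
factor out 2^3: 40 = 2^3·5; with 87 mod 8 = 7, (2/87) = +1; sign now -1; continue with (5/87)
flip (5/87) -> (87/5): both odd, 5 mod 4 = 1, 87 mod 4 = 3, so the flip contributes +1; sign now -1
(87/5): 87 mod 5 = 2, so (87/5) = (2/5)
factor out 2^1: 2 = 2^1·1; with 5 mod 8 = 5, (2/5) = -1; sign now +1; continue with (1/5)
reached (1/5) = 1, so the symbol is +1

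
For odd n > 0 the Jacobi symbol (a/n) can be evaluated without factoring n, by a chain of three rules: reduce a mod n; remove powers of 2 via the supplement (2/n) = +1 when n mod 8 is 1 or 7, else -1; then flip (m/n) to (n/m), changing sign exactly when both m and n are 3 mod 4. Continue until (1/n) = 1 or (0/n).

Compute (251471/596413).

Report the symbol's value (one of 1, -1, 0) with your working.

-1

flip (251471/596413) -> (596413/251471): both odd, 251471 mod 4 = 3, 596413 mod 4 = 1, so the flip contributes +1; sign now +1
(596413/251471): 596413 mod 251471 = 93471, so (596413/251471) = (93471/251471)
flip (93471/251471) -> (251471/93471): both odd, 93471 mod 4 = 3, 251471 mod 4 = 3, so the flip contributes -1; sign now -1
(251471/93471): 251471 mod 93471 = 64529, so (251471/93471) = (64529/93471)
flip (64529/93471) -> (93471/64529): both odd, 64529 mod 4 = 1, 93471 mod 4 = 3, so the flip contributes +1; sign now -1
(93471/64529): 93471 mod 64529 = 28942, so (93471/64529) = (28942/64529)
factor out 2^1: 28942 = 2^1·14471; with 64529 mod 8 = 1, (2/64529) = +1; sign now -1; continue with (14471/64529)
flip (14471/64529) -> (64529/14471): both odd, 14471 mod 4 = 3, 64529 mod 4 = 1, so the flip contributes +1; sign now -1
(64529/14471): 64529 mod 14471 = 6645, so (64529/14471) = (6645/14471)
flip (6645/14471) -> (14471/6645): both odd, 6645 mod 4 = 1, 14471 mod 4 = 3, so the flip contributes +1; sign now -1
(14471/6645): 14471 mod 6645 = 1181, so (14471/6645) = (1181/6645)
flip (1181/6645) -> (6645/1181): both odd, 1181 mod 4 = 1, 6645 mod 4 = 1, so the flip contributes +1; sign now -1
(6645/1181): 6645 mod 1181 = 740, so (6645/1181) = (740/1181)
factor out 2^2: 740 = 2^2·185; with 1181 mod 8 = 5, (2/1181) = -1; sign now -1; continue with (185/1181)
flip (185/1181) -> (1181/185): both odd, 185 mod 4 = 1, 1181 mod 4 = 1, so the flip contributes +1; sign now -1
(1181/185): 1181 mod 185 = 71, so (1181/185) = (71/185)
flip (71/185) -> (185/71): both odd, 71 mod 4 = 3, 185 mod 4 = 1, so the flip contributes +1; sign now -1
(185/71): 185 mod 71 = 43, so (185/71) = (43/71)
flip (43/71) -> (71/43): both odd, 43 mod 4 = 3, 71 mod 4 = 3, so the flip contributes -1; sign now +1
(71/43): 71 mod 43 = 28, so (71/43) = (28/43)
factor out 2^2: 28 = 2^2·7; with 43 mod 8 = 3, (2/43) = -1; sign now +1; continue with (7/43)
flip (7/43) -> (43/7): both odd, 7 mod 4 = 3, 43 mod 4 = 3, so the flip contributes -1; sign now -1
(43/7): 43 mod 7 = 1, so (43/7) = (1/7)
reached (1/7) = 1, so the symbol is -1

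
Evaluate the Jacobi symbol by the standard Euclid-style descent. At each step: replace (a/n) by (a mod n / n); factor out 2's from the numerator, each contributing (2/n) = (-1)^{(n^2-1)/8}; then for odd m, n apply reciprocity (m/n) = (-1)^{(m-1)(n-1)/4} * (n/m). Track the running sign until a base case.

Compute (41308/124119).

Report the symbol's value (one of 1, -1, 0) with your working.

1

factor out 2^2: 41308 = 2^2·10327; with 124119 mod 8 = 7, (2/124119) = +1; sign now +1; continue with (10327/124119)
flip (10327/124119) -> (124119/10327): both odd, 10327 mod 4 = 3, 124119 mod 4 = 3, so the flip contributes -1; sign now -1
(124119/10327): 124119 mod 10327 = 195, so (124119/10327) = (195/10327)
flip (195/10327) -> (10327/195): both odd, 195 mod 4 = 3, 10327 mod 4 = 3, so the flip contributes -1; sign now +1
(10327/195): 10327 mod 195 = 187, so (10327/195) = (187/195)
flip (187/195) -> (195/187): both odd, 187 mod 4 = 3, 195 mod 4 = 3, so the flip contributes -1; sign now -1
(195/187): 195 mod 187 = 8, so (195/187) = (8/187)
factor out 2^3: 8 = 2^3·1; with 187 mod 8 = 3, (2/187) = -1; sign now +1; continue with (1/187)
reached (1/187) = 1, so the symbol is +1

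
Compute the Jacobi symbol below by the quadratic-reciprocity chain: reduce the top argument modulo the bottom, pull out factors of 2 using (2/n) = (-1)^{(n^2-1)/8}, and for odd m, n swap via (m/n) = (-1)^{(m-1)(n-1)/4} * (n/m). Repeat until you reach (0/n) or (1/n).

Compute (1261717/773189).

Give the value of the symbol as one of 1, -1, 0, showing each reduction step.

(1261717/773189) = (488528/773189)   [reduce mod 773189]
488528 = 2^4·30533; (2/773189) = -1 since 773189 mod 8 = 5, so (488528/773189) = (-1)^4·(30533/773189); sign now +1
reciprocity: (30533/773189) = +1·(773189/30533) since 30533 mod 4 = 1, 773189 mod 4 = 1; sign now +1
(773189/30533) = (9864/30533)   [reduce mod 30533]
9864 = 2^3·1233; (2/30533) = -1 since 30533 mod 8 = 5, so (9864/30533) = (-1)^3·(1233/30533); sign now -1
reciprocity: (1233/30533) = +1·(30533/1233) since 1233 mod 4 = 1, 30533 mod 4 = 1; sign now -1
(30533/1233) = (941/1233)   [reduce mod 1233]
reciprocity: (941/1233) = +1·(1233/941) since 941 mod 4 = 1, 1233 mod 4 = 1; sign now -1
(1233/941) = (292/941)   [reduce mod 941]
292 = 2^2·73; (2/941) = -1 since 941 mod 8 = 5, so (292/941) = (-1)^2·(73/941); sign now -1
reciprocity: (73/941) = +1·(941/73) since 73 mod 4 = 1, 941 mod 4 = 1; sign now -1
(941/73) = (65/73)   [reduce mod 73]
reciprocity: (65/73) = +1·(73/65) since 65 mod 4 = 1, 73 mod 4 = 1; sign now -1
(73/65) = (8/65)   [reduce mod 65]
8 = 2^3·1; (2/65) = +1 since 65 mod 8 = 1, so (8/65) = (+1)^3·(1/65); sign now -1
(1/65) = 1; final value = sign = -1

-1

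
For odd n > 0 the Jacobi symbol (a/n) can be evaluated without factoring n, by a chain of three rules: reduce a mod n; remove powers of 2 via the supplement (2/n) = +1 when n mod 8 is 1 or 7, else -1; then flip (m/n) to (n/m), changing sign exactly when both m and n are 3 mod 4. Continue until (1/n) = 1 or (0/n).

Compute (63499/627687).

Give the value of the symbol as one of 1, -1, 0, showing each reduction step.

1

flip (63499/627687) -> (627687/63499): both odd, 63499 mod 4 = 3, 627687 mod 4 = 3, so the flip contributes -1; sign now -1
(627687/63499): 627687 mod 63499 = 56196, so (627687/63499) = (56196/63499)
factor out 2^2: 56196 = 2^2·14049; with 63499 mod 8 = 3, (2/63499) = -1; sign now -1; continue with (14049/63499)
flip (14049/63499) -> (63499/14049): both odd, 14049 mod 4 = 1, 63499 mod 4 = 3, so the flip contributes +1; sign now -1
(63499/14049): 63499 mod 14049 = 7303, so (63499/14049) = (7303/14049)
flip (7303/14049) -> (14049/7303): both odd, 7303 mod 4 = 3, 14049 mod 4 = 1, so the flip contributes +1; sign now -1
(14049/7303): 14049 mod 7303 = 6746, so (14049/7303) = (6746/7303)
factor out 2^1: 6746 = 2^1·3373; with 7303 mod 8 = 7, (2/7303) = +1; sign now -1; continue with (3373/7303)
flip (3373/7303) -> (7303/3373): both odd, 3373 mod 4 = 1, 7303 mod 4 = 3, so the flip contributes +1; sign now -1
(7303/3373): 7303 mod 3373 = 557, so (7303/3373) = (557/3373)
flip (557/3373) -> (3373/557): both odd, 557 mod 4 = 1, 3373 mod 4 = 1, so the flip contributes +1; sign now -1
(3373/557): 3373 mod 557 = 31, so (3373/557) = (31/557)
flip (31/557) -> (557/31): both odd, 31 mod 4 = 3, 557 mod 4 = 1, so the flip contributes +1; sign now -1
(557/31): 557 mod 31 = 30, so (557/31) = (30/31)
factor out 2^1: 30 = 2^1·15; with 31 mod 8 = 7, (2/31) = +1; sign now -1; continue with (15/31)
flip (15/31) -> (31/15): both odd, 15 mod 4 = 3, 31 mod 4 = 3, so the flip contributes -1; sign now +1
(31/15): 31 mod 15 = 1, so (31/15) = (1/15)
reached (1/15) = 1, so the symbol is +1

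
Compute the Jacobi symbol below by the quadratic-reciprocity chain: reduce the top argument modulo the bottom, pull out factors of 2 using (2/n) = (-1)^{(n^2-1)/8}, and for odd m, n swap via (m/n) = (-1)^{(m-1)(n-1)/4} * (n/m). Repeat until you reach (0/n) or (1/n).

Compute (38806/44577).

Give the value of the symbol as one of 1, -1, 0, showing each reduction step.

factor out 2^1: 38806 = 2^1·19403; with 44577 mod 8 = 1, (2/44577) = +1; sign now +1; continue with (19403/44577)
flip (19403/44577) -> (44577/19403): both odd, 19403 mod 4 = 3, 44577 mod 4 = 1, so the flip contributes +1; sign now +1
(44577/19403): 44577 mod 19403 = 5771, so (44577/19403) = (5771/19403)
flip (5771/19403) -> (19403/5771): both odd, 5771 mod 4 = 3, 19403 mod 4 = 3, so the flip contributes -1; sign now -1
(19403/5771): 19403 mod 5771 = 2090, so (19403/5771) = (2090/5771)
factor out 2^1: 2090 = 2^1·1045; with 5771 mod 8 = 3, (2/5771) = -1; sign now +1; continue with (1045/5771)
flip (1045/5771) -> (5771/1045): both odd, 1045 mod 4 = 1, 5771 mod 4 = 3, so the flip contributes +1; sign now +1
(5771/1045): 5771 mod 1045 = 546, so (5771/1045) = (546/1045)
factor out 2^1: 546 = 2^1·273; with 1045 mod 8 = 5, (2/1045) = -1; sign now -1; continue with (273/1045)
flip (273/1045) -> (1045/273): both odd, 273 mod 4 = 1, 1045 mod 4 = 1, so the flip contributes +1; sign now -1
(1045/273): 1045 mod 273 = 226, so (1045/273) = (226/273)
factor out 2^1: 226 = 2^1·113; with 273 mod 8 = 1, (2/273) = +1; sign now -1; continue with (113/273)
flip (113/273) -> (273/113): both odd, 113 mod 4 = 1, 273 mod 4 = 1, so the flip contributes +1; sign now -1
(273/113): 273 mod 113 = 47, so (273/113) = (47/113)
flip (47/113) -> (113/47): both odd, 47 mod 4 = 3, 113 mod 4 = 1, so the flip contributes +1; sign now -1
(113/47): 113 mod 47 = 19, so (113/47) = (19/47)
flip (19/47) -> (47/19): both odd, 19 mod 4 = 3, 47 mod 4 = 3, so the flip contributes -1; sign now +1
(47/19): 47 mod 19 = 9, so (47/19) = (9/19)
flip (9/19) -> (19/9): both odd, 9 mod 4 = 1, 19 mod 4 = 3, so the flip contributes +1; sign now +1
(19/9): 19 mod 9 = 1, so (19/9) = (1/9)
reached (1/9) = 1, so the symbol is +1

1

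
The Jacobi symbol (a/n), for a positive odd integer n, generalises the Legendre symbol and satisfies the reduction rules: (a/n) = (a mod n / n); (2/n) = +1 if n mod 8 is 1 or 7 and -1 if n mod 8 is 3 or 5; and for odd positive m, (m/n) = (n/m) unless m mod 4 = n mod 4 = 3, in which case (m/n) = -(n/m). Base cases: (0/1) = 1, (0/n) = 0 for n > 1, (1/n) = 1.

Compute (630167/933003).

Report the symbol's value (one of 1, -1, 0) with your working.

reciprocity: (630167/933003) = -1·(933003/630167) since 630167 mod 4 = 3, 933003 mod 4 = 3; sign now -1
(933003/630167) = (302836/630167)   [reduce mod 630167]
302836 = 2^2·75709; (2/630167) = +1 since 630167 mod 8 = 7, so (302836/630167) = (+1)^2·(75709/630167); sign now -1
reciprocity: (75709/630167) = +1·(630167/75709) since 75709 mod 4 = 1, 630167 mod 4 = 3; sign now -1
(630167/75709) = (24495/75709)   [reduce mod 75709]
reciprocity: (24495/75709) = +1·(75709/24495) since 24495 mod 4 = 3, 75709 mod 4 = 1; sign now -1
(75709/24495) = (2224/24495)   [reduce mod 24495]
2224 = 2^4·139; (2/24495) = +1 since 24495 mod 8 = 7, so (2224/24495) = (+1)^4·(139/24495); sign now -1
reciprocity: (139/24495) = -1·(24495/139) since 139 mod 4 = 3, 24495 mod 4 = 3; sign now +1
(24495/139) = (31/139)   [reduce mod 139]
reciprocity: (31/139) = -1·(139/31) since 31 mod 4 = 3, 139 mod 4 = 3; sign now -1
(139/31) = (15/31)   [reduce mod 31]
reciprocity: (15/31) = -1·(31/15) since 15 mod 4 = 3, 31 mod 4 = 3; sign now +1
(31/15) = (1/15)   [reduce mod 15]
(1/15) = 1; final value = sign = +1

1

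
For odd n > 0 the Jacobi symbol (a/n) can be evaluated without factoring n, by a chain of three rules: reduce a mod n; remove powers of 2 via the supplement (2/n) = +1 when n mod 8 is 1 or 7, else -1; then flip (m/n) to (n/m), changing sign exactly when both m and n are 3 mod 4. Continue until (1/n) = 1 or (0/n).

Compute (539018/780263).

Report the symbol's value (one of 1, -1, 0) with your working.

539018 = 2^1·269509; (2/780263) = +1 since 780263 mod 8 = 7, so (539018/780263) = (+1)^1·(269509/780263); sign now +1
reciprocity: (269509/780263) = +1·(780263/269509) since 269509 mod 4 = 1, 780263 mod 4 = 3; sign now +1
(780263/269509) = (241245/269509)   [reduce mod 269509]
reciprocity: (241245/269509) = +1·(269509/241245) since 241245 mod 4 = 1, 269509 mod 4 = 1; sign now +1
(269509/241245) = (28264/241245)   [reduce mod 241245]
28264 = 2^3·3533; (2/241245) = -1 since 241245 mod 8 = 5, so (28264/241245) = (-1)^3·(3533/241245); sign now -1
reciprocity: (3533/241245) = +1·(241245/3533) since 3533 mod 4 = 1, 241245 mod 4 = 1; sign now -1
(241245/3533) = (1001/3533)   [reduce mod 3533]
reciprocity: (1001/3533) = +1·(3533/1001) since 1001 mod 4 = 1, 3533 mod 4 = 1; sign now -1
(3533/1001) = (530/1001)   [reduce mod 1001]
530 = 2^1·265; (2/1001) = +1 since 1001 mod 8 = 1, so (530/1001) = (+1)^1·(265/1001); sign now -1
reciprocity: (265/1001) = +1·(1001/265) since 265 mod 4 = 1, 1001 mod 4 = 1; sign now -1
(1001/265) = (206/265)   [reduce mod 265]
206 = 2^1·103; (2/265) = +1 since 265 mod 8 = 1, so (206/265) = (+1)^1·(103/265); sign now -1
reciprocity: (103/265) = +1·(265/103) since 103 mod 4 = 3, 265 mod 4 = 1; sign now -1
(265/103) = (59/103)   [reduce mod 103]
reciprocity: (59/103) = -1·(103/59) since 59 mod 4 = 3, 103 mod 4 = 3; sign now +1
(103/59) = (44/59)   [reduce mod 59]
44 = 2^2·11; (2/59) = -1 since 59 mod 8 = 3, so (44/59) = (-1)^2·(11/59); sign now +1
reciprocity: (11/59) = -1·(59/11) since 11 mod 4 = 3, 59 mod 4 = 3; sign now -1
(59/11) = (4/11)   [reduce mod 11]
4 = 2^2·1; (2/11) = -1 since 11 mod 8 = 3, so (4/11) = (-1)^2·(1/11); sign now -1
(1/11) = 1; final value = sign = -1

-1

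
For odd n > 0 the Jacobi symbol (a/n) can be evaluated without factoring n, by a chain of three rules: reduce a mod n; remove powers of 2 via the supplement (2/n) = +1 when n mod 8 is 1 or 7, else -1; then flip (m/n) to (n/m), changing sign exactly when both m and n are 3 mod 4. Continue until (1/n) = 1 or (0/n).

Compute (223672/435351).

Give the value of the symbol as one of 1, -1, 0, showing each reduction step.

1

factor out 2^3: 223672 = 2^3·27959; with 435351 mod 8 = 7, (2/435351) = +1; sign now +1; continue with (27959/435351)
flip (27959/435351) -> (435351/27959): both odd, 27959 mod 4 = 3, 435351 mod 4 = 3, so the flip contributes -1; sign now -1
(435351/27959): 435351 mod 27959 = 15966, so (435351/27959) = (15966/27959)
factor out 2^1: 15966 = 2^1·7983; with 27959 mod 8 = 7, (2/27959) = +1; sign now -1; continue with (7983/27959)
flip (7983/27959) -> (27959/7983): both odd, 7983 mod 4 = 3, 27959 mod 4 = 3, so the flip contributes -1; sign now +1
(27959/7983): 27959 mod 7983 = 4010, so (27959/7983) = (4010/7983)
factor out 2^1: 4010 = 2^1·2005; with 7983 mod 8 = 7, (2/7983) = +1; sign now +1; continue with (2005/7983)
flip (2005/7983) -> (7983/2005): both odd, 2005 mod 4 = 1, 7983 mod 4 = 3, so the flip contributes +1; sign now +1
(7983/2005): 7983 mod 2005 = 1968, so (7983/2005) = (1968/2005)
factor out 2^4: 1968 = 2^4·123; with 2005 mod 8 = 5, (2/2005) = -1; sign now +1; continue with (123/2005)
flip (123/2005) -> (2005/123): both odd, 123 mod 4 = 3, 2005 mod 4 = 1, so the flip contributes +1; sign now +1
(2005/123): 2005 mod 123 = 37, so (2005/123) = (37/123)
flip (37/123) -> (123/37): both odd, 37 mod 4 = 1, 123 mod 4 = 3, so the flip contributes +1; sign now +1
(123/37): 123 mod 37 = 12, so (123/37) = (12/37)
factor out 2^2: 12 = 2^2·3; with 37 mod 8 = 5, (2/37) = -1; sign now +1; continue with (3/37)
flip (3/37) -> (37/3): both odd, 3 mod 4 = 3, 37 mod 4 = 1, so the flip contributes +1; sign now +1
(37/3): 37 mod 3 = 1, so (37/3) = (1/3)
reached (1/3) = 1, so the symbol is +1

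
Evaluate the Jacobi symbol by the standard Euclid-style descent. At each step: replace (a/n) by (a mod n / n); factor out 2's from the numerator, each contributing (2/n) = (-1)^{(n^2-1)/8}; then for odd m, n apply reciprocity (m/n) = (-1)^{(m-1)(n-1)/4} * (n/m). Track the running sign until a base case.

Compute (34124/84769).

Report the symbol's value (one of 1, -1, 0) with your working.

34124 = 2^2·8531; (2/84769) = +1 since 84769 mod 8 = 1, so (34124/84769) = (+1)^2·(8531/84769); sign now +1
reciprocity: (8531/84769) = +1·(84769/8531) since 8531 mod 4 = 3, 84769 mod 4 = 1; sign now +1
(84769/8531) = (7990/8531)   [reduce mod 8531]
7990 = 2^1·3995; (2/8531) = -1 since 8531 mod 8 = 3, so (7990/8531) = (-1)^1·(3995/8531); sign now -1
reciprocity: (3995/8531) = -1·(8531/3995) since 3995 mod 4 = 3, 8531 mod 4 = 3; sign now +1
(8531/3995) = (541/3995)   [reduce mod 3995]
reciprocity: (541/3995) = +1·(3995/541) since 541 mod 4 = 1, 3995 mod 4 = 3; sign now +1
(3995/541) = (208/541)   [reduce mod 541]
208 = 2^4·13; (2/541) = -1 since 541 mod 8 = 5, so (208/541) = (-1)^4·(13/541); sign now +1
reciprocity: (13/541) = +1·(541/13) since 13 mod 4 = 1, 541 mod 4 = 1; sign now +1
(541/13) = (8/13)   [reduce mod 13]
8 = 2^3·1; (2/13) = -1 since 13 mod 8 = 5, so (8/13) = (-1)^3·(1/13); sign now -1
(1/13) = 1; final value = sign = -1

-1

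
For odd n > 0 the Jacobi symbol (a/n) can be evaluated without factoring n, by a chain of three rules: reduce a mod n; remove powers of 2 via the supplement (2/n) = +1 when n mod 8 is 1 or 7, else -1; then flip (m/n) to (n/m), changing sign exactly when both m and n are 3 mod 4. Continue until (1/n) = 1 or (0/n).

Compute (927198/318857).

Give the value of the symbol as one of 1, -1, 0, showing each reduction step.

1

(927198/318857): 927198 mod 318857 = 289484, so (927198/318857) = (289484/318857)
factor out 2^2: 289484 = 2^2·72371; with 318857 mod 8 = 1, (2/318857) = +1; sign now +1; continue with (72371/318857)
flip (72371/318857) -> (318857/72371): both odd, 72371 mod 4 = 3, 318857 mod 4 = 1, so the flip contributes +1; sign now +1
(318857/72371): 318857 mod 72371 = 29373, so (318857/72371) = (29373/72371)
flip (29373/72371) -> (72371/29373): both odd, 29373 mod 4 = 1, 72371 mod 4 = 3, so the flip contributes +1; sign now +1
(72371/29373): 72371 mod 29373 = 13625, so (72371/29373) = (13625/29373)
flip (13625/29373) -> (29373/13625): both odd, 13625 mod 4 = 1, 29373 mod 4 = 1, so the flip contributes +1; sign now +1
(29373/13625): 29373 mod 13625 = 2123, so (29373/13625) = (2123/13625)
flip (2123/13625) -> (13625/2123): both odd, 2123 mod 4 = 3, 13625 mod 4 = 1, so the flip contributes +1; sign now +1
(13625/2123): 13625 mod 2123 = 887, so (13625/2123) = (887/2123)
flip (887/2123) -> (2123/887): both odd, 887 mod 4 = 3, 2123 mod 4 = 3, so the flip contributes -1; sign now -1
(2123/887): 2123 mod 887 = 349, so (2123/887) = (349/887)
flip (349/887) -> (887/349): both odd, 349 mod 4 = 1, 887 mod 4 = 3, so the flip contributes +1; sign now -1
(887/349): 887 mod 349 = 189, so (887/349) = (189/349)
flip (189/349) -> (349/189): both odd, 189 mod 4 = 1, 349 mod 4 = 1, so the flip contributes +1; sign now -1
(349/189): 349 mod 189 = 160, so (349/189) = (160/189)
factor out 2^5: 160 = 2^5·5; with 189 mod 8 = 5, (2/189) = -1; sign now +1; continue with (5/189)
flip (5/189) -> (189/5): both odd, 5 mod 4 = 1, 189 mod 4 = 1, so the flip contributes +1; sign now +1
(189/5): 189 mod 5 = 4, so (189/5) = (4/5)
factor out 2^2: 4 = 2^2·1; with 5 mod 8 = 5, (2/5) = -1; sign now +1; continue with (1/5)
reached (1/5) = 1, so the symbol is +1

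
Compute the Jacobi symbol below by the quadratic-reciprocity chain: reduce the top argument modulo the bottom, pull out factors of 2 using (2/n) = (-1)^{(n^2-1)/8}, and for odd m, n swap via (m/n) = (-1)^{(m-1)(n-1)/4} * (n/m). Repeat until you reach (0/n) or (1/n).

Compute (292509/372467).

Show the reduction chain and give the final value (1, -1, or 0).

-1

flip (292509/372467) -> (372467/292509): both odd, 292509 mod 4 = 1, 372467 mod 4 = 3, so the flip contributes +1; sign now +1
(372467/292509): 372467 mod 292509 = 79958, so (372467/292509) = (79958/292509)
factor out 2^1: 79958 = 2^1·39979; with 292509 mod 8 = 5, (2/292509) = -1; sign now -1; continue with (39979/292509)
flip (39979/292509) -> (292509/39979): both odd, 39979 mod 4 = 3, 292509 mod 4 = 1, so the flip contributes +1; sign now -1
(292509/39979): 292509 mod 39979 = 12656, so (292509/39979) = (12656/39979)
factor out 2^4: 12656 = 2^4·791; with 39979 mod 8 = 3, (2/39979) = -1; sign now -1; continue with (791/39979)
flip (791/39979) -> (39979/791): both odd, 791 mod 4 = 3, 39979 mod 4 = 3, so the flip contributes -1; sign now +1
(39979/791): 39979 mod 791 = 429, so (39979/791) = (429/791)
flip (429/791) -> (791/429): both odd, 429 mod 4 = 1, 791 mod 4 = 3, so the flip contributes +1; sign now +1
(791/429): 791 mod 429 = 362, so (791/429) = (362/429)
factor out 2^1: 362 = 2^1·181; with 429 mod 8 = 5, (2/429) = -1; sign now -1; continue with (181/429)
flip (181/429) -> (429/181): both odd, 181 mod 4 = 1, 429 mod 4 = 1, so the flip contributes +1; sign now -1
(429/181): 429 mod 181 = 67, so (429/181) = (67/181)
flip (67/181) -> (181/67): both odd, 67 mod 4 = 3, 181 mod 4 = 1, so the flip contributes +1; sign now -1
(181/67): 181 mod 67 = 47, so (181/67) = (47/67)
flip (47/67) -> (67/47): both odd, 47 mod 4 = 3, 67 mod 4 = 3, so the flip contributes -1; sign now +1
(67/47): 67 mod 47 = 20, so (67/47) = (20/47)
factor out 2^2: 20 = 2^2·5; with 47 mod 8 = 7, (2/47) = +1; sign now +1; continue with (5/47)
flip (5/47) -> (47/5): both odd, 5 mod 4 = 1, 47 mod 4 = 3, so the flip contributes +1; sign now +1
(47/5): 47 mod 5 = 2, so (47/5) = (2/5)
factor out 2^1: 2 = 2^1·1; with 5 mod 8 = 5, (2/5) = -1; sign now -1; continue with (1/5)
reached (1/5) = 1, so the symbol is -1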